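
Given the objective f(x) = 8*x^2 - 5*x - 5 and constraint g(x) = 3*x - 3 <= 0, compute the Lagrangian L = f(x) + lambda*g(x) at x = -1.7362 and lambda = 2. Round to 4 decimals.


Step 1: Evaluate f(x).
f(-1.7362) = 8*(-1.7362)^2 - 5*(-1.7362) - 5 = 27.7961
Step 2: Evaluate g(x).
g(-1.7362) = 3*-1.7362 - 3 = -8.2086
Step 3: Compute Lagrangian.
L = 27.7961 + 2*-8.2086 = 11.3789


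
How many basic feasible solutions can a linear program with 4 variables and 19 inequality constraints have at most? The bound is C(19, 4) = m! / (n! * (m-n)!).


Each vertex corresponds to some choice of n active constraints out of m, so the number of vertices is at most C(m, n) = m! / (n!(m-n)!).
m = 19, n = 4
Numerator: 19 * 18 * 17 * 16
Denominator: 4! = 24
C(19, 4) = 3876


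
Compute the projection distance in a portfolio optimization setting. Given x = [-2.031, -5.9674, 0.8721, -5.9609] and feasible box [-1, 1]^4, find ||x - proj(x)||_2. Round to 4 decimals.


Project each component onto [-1, 1].
clip(-2.031) = -1.0, clip(-5.9674) = -1.0, clip(0.8721) = 0.8721, clip(-5.9609) = -1.0
Projection = [-1.0, -1.0, 0.8721, -1.0]
Squared diffs: [1.063, 24.6751, 0.0, 24.6105]
Distance = sqrt(50.3486) = 7.0957


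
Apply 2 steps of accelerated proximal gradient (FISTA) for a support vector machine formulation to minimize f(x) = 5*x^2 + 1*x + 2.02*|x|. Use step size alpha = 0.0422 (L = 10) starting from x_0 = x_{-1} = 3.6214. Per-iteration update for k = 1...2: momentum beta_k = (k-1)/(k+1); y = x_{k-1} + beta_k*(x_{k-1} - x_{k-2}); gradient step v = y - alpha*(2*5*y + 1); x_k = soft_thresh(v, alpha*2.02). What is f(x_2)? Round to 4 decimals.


FISTA on f(x) = 5*x^2 + 1*x + 2.02*|x|
L = 10, alpha = 0.0422
Iteration 1: beta = 0.0, y = 3.6214 + 0.0*(3.6214 - 3.6214) = 3.6214
  grad(y) = 37.214, v = y - alpha*grad = 2.051
  prox(v) = soft_thresh(2.051, 0.0852) = 1.9657
Iteration 2: beta = 0.3333, y = 1.9657 + 0.3333*(1.9657 - 3.6214) = 1.4138
  grad(y) = 15.1383, v = y - alpha*grad = 0.775
  prox(v) = soft_thresh(0.775, 0.0852) = 0.6898
f(x_2) = 5*0.6898^2 + 1*0.6898 + 2.02*|0.6898| = 4.4618


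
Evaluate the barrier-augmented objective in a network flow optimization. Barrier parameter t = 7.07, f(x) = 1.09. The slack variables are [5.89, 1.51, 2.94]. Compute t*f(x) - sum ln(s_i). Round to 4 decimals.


Step 1: Compute log-barrier.
ln values: [1.7733, 0.4121, 1.0784]
phi = -(1.7733 + 0.4121 + 1.0784) = -3.2638
Step 2: Compute augmented objective.
t*f(x) = 7.07*1.09 = 7.7063
Total = 7.7063 - 3.2638 = 4.4425


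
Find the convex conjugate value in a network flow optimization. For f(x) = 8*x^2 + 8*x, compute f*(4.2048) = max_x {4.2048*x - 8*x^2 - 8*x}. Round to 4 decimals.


f*(y) = sup_x {y*x - a*x^2 - b*x} = sup_x {(y-b)*x - a*x^2}
FOC: (y - b) - 2a*x = 0 => x* = (y - b)/(2a)
x* = (4.2048 - 8)/(2*8) = -0.2372
f*(4.2048) = (y-b)^2/(4a) = (4.2048 - 8)^2/(4*8)
= 14.4035/32 = 0.4501


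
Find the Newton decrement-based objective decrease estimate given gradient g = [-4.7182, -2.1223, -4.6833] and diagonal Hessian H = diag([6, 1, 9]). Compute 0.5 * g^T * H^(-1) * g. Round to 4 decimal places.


Step 1: H is diagonal, so H^(-1) * g = [-0.7864, -2.1223, -0.5204].
Step 2: g^T H^(-1) g = sum_i g_i^2 / H_ii
  = (-4.7182)^2/6 + (-2.1223)^2/1 + (-4.6833)^2/9
  = 3.7102 + 4.5042 + 2.437 = 10.6514
Step 3: Objective decrease = 0.5 * g^T H^(-1) g = 5.3257


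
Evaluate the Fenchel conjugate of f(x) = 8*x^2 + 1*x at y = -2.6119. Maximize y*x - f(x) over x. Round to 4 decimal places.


f*(y) = sup_x {y*x - a*x^2 - b*x} = sup_x {(y-b)*x - a*x^2}
FOC: (y - b) - 2a*x = 0 => x* = (y - b)/(2a)
x* = (-2.6119 - 1)/(2*8) = -0.2257
f*(-2.6119) = (y-b)^2/(4a) = (-2.6119 - 1)^2/(4*8)
= 13.0458/32 = 0.4077


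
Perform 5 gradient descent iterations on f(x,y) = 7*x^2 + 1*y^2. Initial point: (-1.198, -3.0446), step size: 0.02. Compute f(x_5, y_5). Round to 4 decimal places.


Gradient descent on f(x,y) = 7*x^2 + 1*y^2.
Starting point: (-1.198, -3.0446), alpha = 0.02
Step 1: grad_x = 2*7*-1.198 = -16.772, grad_y = 2*1*-3.0446 = -6.0892
  x_1 = -1.198 - 0.02*-16.772 = -0.8626
  y_1 = -3.0446 - 0.02*-6.0892 = -2.9228
Step 2: grad_x = 2*7*-0.8626 = -12.0758, grad_y = 2*1*-2.9228 = -5.8456
  x_2 = -0.8626 - 0.02*-12.0758 = -0.621
  y_2 = -2.9228 - 0.02*-5.8456 = -2.8059
Step 3: grad_x = 2*7*-0.621 = -8.6946, grad_y = 2*1*-2.8059 = -5.6118
  x_3 = -0.621 - 0.02*-8.6946 = -0.4472
  y_3 = -2.8059 - 0.02*-5.6118 = -2.6937
Step 4: grad_x = 2*7*-0.4472 = -6.2601, grad_y = 2*1*-2.6937 = -5.3873
  x_4 = -0.4472 - 0.02*-6.2601 = -0.3219
  y_4 = -2.6937 - 0.02*-5.3873 = -2.5859
Step 5: grad_x = 2*7*-0.3219 = -4.5073, grad_y = 2*1*-2.5859 = -5.1718
  x_5 = -0.3219 - 0.02*-4.5073 = -0.2318
  y_5 = -2.5859 - 0.02*-5.1718 = -2.4825
f(-0.2318, -2.4825) = 7*(-0.2318)^2 + 1*(-2.4825)^2 = 6.5389


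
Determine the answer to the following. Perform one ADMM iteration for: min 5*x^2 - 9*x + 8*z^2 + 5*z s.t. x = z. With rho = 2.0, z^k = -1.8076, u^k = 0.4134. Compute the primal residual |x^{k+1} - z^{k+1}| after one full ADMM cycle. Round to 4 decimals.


ADMM iteration with rho = 2.0, z^k = -1.8076, u^k = 0.4134
Step 1: x-update.
Minimize 5*x^2 - 9*x + (2.0/2)*(x + 1.8076 + 0.4134)^2
FOC: (2*5 + 2.0)*x = 9 + 2.0*(-1.8076 - 0.4134)
x^{k+1} = 0.3798
Step 2: z-update.
Minimize 8*z^2 + 5*z + (2.0/2)*(0.3798 - z + 0.4134)^2
FOC: (2*8 + 2.0)*z = -5 + 2.0*(0.3798 + 0.4134)
z^{k+1} = -0.1896
Step 3: u-update.
u^{k+1} = 0.4134 + 0.3798 + 0.1896 = 0.9829
Step 4: Primal residual = |0.3798 + 0.1896| = 0.5695


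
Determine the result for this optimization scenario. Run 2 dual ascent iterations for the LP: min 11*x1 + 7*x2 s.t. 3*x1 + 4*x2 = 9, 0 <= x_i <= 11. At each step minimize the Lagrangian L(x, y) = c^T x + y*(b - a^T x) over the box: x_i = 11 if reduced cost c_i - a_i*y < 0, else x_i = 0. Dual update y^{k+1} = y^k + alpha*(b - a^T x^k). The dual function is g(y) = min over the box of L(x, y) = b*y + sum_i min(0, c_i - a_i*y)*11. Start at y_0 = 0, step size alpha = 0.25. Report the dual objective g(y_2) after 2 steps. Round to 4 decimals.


Dual ascent for LP: min 11*x1 + 7*x2, 3*x1 + 4*x2 = 9, 0 <= x_i <= 11
Step 1: y^k = 0.0, reduced costs: (11.0, 7.0)
  x^k = (0.0, 0.0), subgradient = b - a^T x = 9.0
  y^{k+1} = 0.0 + 0.25*9.0 = 2.25
Step 2: y^k = 2.25, reduced costs: (4.25, -2.0)
  x^k = (0.0, 11.0), subgradient = b - a^T x = -35.0
  y^{k+1} = 2.25 + 0.25*-35.0 = -6.5
Dual objective at y_2 = -6.5: reduced costs (30.5, 33.0), box minimizer x = (0.0, 0.0)
g(y_2) = b*y + (c1 - a1*y)*x1 + (c2 - a2*y)*x2 = 9*(-6.5) + 30.5*0.0 + 33.0*0.0 = -58.5 + 0.0 + 0.0 = -58.5


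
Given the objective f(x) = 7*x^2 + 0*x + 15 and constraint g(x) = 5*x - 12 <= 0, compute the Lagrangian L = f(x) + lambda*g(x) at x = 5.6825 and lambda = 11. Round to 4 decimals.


Step 1: Evaluate f(x).
f(5.6825) = 7*5.6825^2 + 0*5.6825 + 15 = 241.0356
Step 2: Evaluate g(x).
g(5.6825) = 5*5.6825 - 12 = 16.4125
Step 3: Compute Lagrangian.
L = 241.0356 + 11*16.4125 = 421.5731


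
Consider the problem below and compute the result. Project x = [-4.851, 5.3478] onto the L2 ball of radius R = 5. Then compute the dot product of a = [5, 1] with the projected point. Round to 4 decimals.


Step 1: Compute ||x|| (intermediates to 6 decimals).
||x|| = sqrt((-4.851)^2 + 5.3478^2) = 7.220192
Step 2: Project.
Since ||x|| > R, scale = R/||x|| = 5/7.220192 = 0.692502, proj(x) = scale * x
proj(x) = [-3.359327, 3.703362]
Step 3: Dot product.
a^T * proj(x) = 5*(-3.359327) + 1*3.703362 = -13.0933


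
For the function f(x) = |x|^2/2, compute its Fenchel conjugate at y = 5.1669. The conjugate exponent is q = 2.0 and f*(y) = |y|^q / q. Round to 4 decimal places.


The conjugate exponent q satisfies 1/p + 1/q = 1.
p = 2, so q = 2/(2 - 1) = 2.0
|y|^q = 5.1669^2.0 = 26.6969
f*(5.1669) = 26.6969 / 2.0 = 13.3484


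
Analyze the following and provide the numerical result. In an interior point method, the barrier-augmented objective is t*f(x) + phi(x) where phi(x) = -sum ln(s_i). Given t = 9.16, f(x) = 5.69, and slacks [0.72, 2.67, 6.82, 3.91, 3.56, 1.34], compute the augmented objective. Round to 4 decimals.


Step 1: Compute log-barrier.
ln values: [-0.3285, 0.9821, 1.9199, 1.3635, 1.2698, 0.2927]
phi = -(-0.3285 + 0.9821 + 1.9199 + 1.3635 + 1.2698 + 0.2927) = -5.4994
Step 2: Compute augmented objective.
t*f(x) = 9.16*5.69 = 52.1204
Total = 52.1204 - 5.4994 = 46.621


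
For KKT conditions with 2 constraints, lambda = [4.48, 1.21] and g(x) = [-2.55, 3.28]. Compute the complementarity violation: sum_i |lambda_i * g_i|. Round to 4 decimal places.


KKT complementary slackness check:
lambda_1 * g_1 = 4.48 * -2.55 = -11.424
lambda_2 * g_2 = 1.21 * 3.28 = 3.9688
Total violation = 11.424 + 3.9688 = 15.3928


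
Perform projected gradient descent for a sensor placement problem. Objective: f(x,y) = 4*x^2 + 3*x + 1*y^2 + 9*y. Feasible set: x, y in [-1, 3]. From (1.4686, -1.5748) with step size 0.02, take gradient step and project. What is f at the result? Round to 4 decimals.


Step 1: Compute gradient at (1.4686, -1.5748).
grad_x = 2*4*1.4686 + 3 = 14.7488
grad_y = 2*1*-1.5748 + 9 = 5.8504
Step 2: Gradient step.
x_raw = 1.4686 - 0.02*14.7488 = 1.1736
y_raw = -1.5748 - 0.02*5.8504 = -1.6918
Step 3: Project onto [-1, 3].
x_proj = clip(1.1736) = 1.1736
y_proj = clip(-1.6918) = -1.0
Step 4: Evaluate f.
f(1.1736, -1.0) = 1.0304


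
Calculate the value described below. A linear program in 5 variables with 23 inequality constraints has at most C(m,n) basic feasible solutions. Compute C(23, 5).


Each vertex corresponds to some choice of n active constraints out of m, so the number of vertices is at most C(m, n) = m! / (n!(m-n)!).
m = 23, n = 5
Numerator: 23 * 22 * 21 * 20 * 19
Denominator: 5! = 120
C(23, 5) = 33649


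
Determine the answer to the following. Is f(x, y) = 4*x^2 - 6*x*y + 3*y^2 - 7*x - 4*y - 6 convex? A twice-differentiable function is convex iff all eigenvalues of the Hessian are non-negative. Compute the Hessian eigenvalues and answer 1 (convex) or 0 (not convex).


The Hessian of f(x,y) = 4*x^2 - 6*x*y + 3*y^2 - 7*x - 4*y - 6 is:
H = [[8, -6], [-6, 6]]
Trace = 8 + 6 = 14
Determinant = 8*6 - (-6)^2 = 12
Discriminant = (14)^2 - 4*12 = 148.0
Eigenvalues: lambda_1 = 0.9172, lambda_2 = 13.0828
The function is convex.

1


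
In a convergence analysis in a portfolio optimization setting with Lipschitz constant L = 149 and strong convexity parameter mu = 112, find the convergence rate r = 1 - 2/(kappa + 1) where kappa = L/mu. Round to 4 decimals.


Step 1: Compute the condition number.
kappa = L/mu = 149/112 = 1.3304
Step 2: Compute the convergence rate.
r = 1 - 2/(kappa + 1) = 1 - 2*mu/(L + mu) = (L - mu)/(L + mu) = 37/261 = 0.1418


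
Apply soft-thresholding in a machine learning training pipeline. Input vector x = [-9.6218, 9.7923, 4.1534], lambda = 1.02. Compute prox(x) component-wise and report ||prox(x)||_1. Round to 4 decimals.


Soft-thresholding with lambda = 1.02:
prox(-9.6218) = sign(-9.6218)*max(|-9.6218| - 1.02, 0) = -8.6018
prox(9.7923) = sign(9.7923)*max(|9.7923| - 1.02, 0) = 8.7723
prox(4.1534) = sign(4.1534)*max(|4.1534| - 1.02, 0) = 3.1334
prox(x) = [-8.6018, 8.7723, 3.1334]
||prox(x)||_1 = 8.6018 + 8.7723 + 3.1334 = 20.5075


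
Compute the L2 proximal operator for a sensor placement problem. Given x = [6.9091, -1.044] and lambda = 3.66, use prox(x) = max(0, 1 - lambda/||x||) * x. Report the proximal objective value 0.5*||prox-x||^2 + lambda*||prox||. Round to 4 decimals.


Step 1: Compute ||x||.
||x|| = 6.9875
Step 2: Compute scaling factor.
scale = max(0, 1 - 3.66/6.9875) = 0.4762
Step 3: prox(x) = [3.2902, -0.4972]
||prox(x)|| = 3.3275
Step 4: Proximal objective.
0.5*||prox-x||^2 = 6.6978
lambda*||prox|| = 12.1787
Total = 18.8766


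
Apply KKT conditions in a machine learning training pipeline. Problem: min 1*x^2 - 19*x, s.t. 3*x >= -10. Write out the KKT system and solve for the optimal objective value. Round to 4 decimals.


Step 1: Try lambda = 0 (constraint inactive).
Stationarity: 2*1*x - 19 = 0
x* = 19/(2*1) = 9.5
Check constraint: 3*9.5 = 28.5 >= -10 -- satisfied.
Step 2: Compute optimal value.
f(x*) = 1*9.5^2 - 19*9.5 = -90.25


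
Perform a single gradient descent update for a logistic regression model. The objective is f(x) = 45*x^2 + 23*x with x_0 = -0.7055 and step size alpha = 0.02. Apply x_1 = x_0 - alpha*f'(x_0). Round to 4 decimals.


We compute the gradient at x_0 and apply the update.
f'(x) = 90*x + 23
f'(-0.7055) = 90*-0.7055 + 23 = -40.495
x_1 = -0.7055 - 0.02*-40.495 = 0.1044


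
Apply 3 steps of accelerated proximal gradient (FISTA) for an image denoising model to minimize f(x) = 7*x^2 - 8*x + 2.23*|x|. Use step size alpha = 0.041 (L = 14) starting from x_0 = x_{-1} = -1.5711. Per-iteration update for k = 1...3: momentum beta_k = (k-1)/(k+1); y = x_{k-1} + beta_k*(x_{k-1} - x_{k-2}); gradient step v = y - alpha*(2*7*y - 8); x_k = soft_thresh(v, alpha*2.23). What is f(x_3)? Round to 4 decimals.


FISTA on f(x) = 7*x^2 - 8*x + 2.23*|x|
L = 14, alpha = 0.041
Iteration 1: beta = 0.0, y = -1.5711 + 0.0*(-1.5711 + 1.5711) = -1.5711
  grad(y) = -29.9954, v = y - alpha*grad = -0.3413
  prox(v) = soft_thresh(-0.3413, 0.0914) = -0.2499
Iteration 2: beta = 0.3333, y = -0.2499 + 0.3333*(-0.2499 + 1.5711) = 0.1906
  grad(y) = -5.3322, v = y - alpha*grad = 0.4092
  prox(v) = soft_thresh(0.4092, 0.0914) = 0.3177
Iteration 3: beta = 0.5, y = 0.3177 + 0.5*(0.3177 + 0.2499) = 0.6015
  grad(y) = 0.4217, v = y - alpha*grad = 0.5843
  prox(v) = soft_thresh(0.5843, 0.0914) = 0.4928
f(x_3) = 7*0.4928^2 - 8*0.4928 + 2.23*|0.4928| = -1.1435


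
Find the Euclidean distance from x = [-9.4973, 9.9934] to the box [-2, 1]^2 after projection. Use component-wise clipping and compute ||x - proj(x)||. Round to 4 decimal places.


Project each component onto [-2, 1].
clip(-9.4973) = -2.0, clip(9.9934) = 1.0
Projection = [-2.0, 1.0]
Squared diffs: [56.2095, 80.8812]
Distance = sqrt(137.0907) = 11.7086


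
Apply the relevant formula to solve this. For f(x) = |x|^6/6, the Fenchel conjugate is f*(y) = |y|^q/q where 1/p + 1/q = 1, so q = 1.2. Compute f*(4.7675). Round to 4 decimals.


The conjugate exponent q satisfies 1/p + 1/q = 1.
p = 6, so q = 6/(6 - 1) = 1.2
|y|^q = 4.7675^1.2 = 6.5155
f*(4.7675) = 6.5155 / 1.2 = 5.4296


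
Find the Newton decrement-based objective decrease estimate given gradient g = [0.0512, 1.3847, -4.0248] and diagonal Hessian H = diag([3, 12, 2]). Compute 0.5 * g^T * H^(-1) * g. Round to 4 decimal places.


Step 1: H is diagonal, so H^(-1) * g = [0.0171, 0.1154, -2.0124].
Step 2: g^T H^(-1) g = sum_i g_i^2 / H_ii
  = (0.0512)^2/3 + (1.3847)^2/12 + (-4.0248)^2/2
  = 0.0009 + 0.1598 + 8.0995 = 8.2602
Step 3: Objective decrease = 0.5 * g^T H^(-1) g = 4.1301


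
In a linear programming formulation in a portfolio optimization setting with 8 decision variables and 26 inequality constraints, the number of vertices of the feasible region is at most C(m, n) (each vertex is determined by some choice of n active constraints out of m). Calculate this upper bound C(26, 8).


Each vertex corresponds to some choice of n active constraints out of m, so the number of vertices is at most C(m, n) = m! / (n!(m-n)!).
m = 26, n = 8
Numerator: 26 * 25 * 24 * 23 * 22 * 21 * 20 * 19
Denominator: 8! = 40320
C(26, 8) = 1562275


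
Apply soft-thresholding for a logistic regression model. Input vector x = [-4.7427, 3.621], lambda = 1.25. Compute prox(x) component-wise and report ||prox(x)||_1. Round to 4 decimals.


Soft-thresholding with lambda = 1.25:
prox(-4.7427) = sign(-4.7427)*max(|-4.7427| - 1.25, 0) = -3.4927
prox(3.621) = sign(3.621)*max(|3.621| - 1.25, 0) = 2.371
prox(x) = [-3.4927, 2.371]
||prox(x)||_1 = 3.4927 + 2.371 = 5.8637


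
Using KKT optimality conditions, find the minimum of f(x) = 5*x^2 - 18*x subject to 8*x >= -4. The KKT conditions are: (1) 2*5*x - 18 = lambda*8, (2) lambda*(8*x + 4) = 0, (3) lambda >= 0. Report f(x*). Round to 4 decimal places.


Step 1: Try lambda = 0 (constraint inactive).
Stationarity: 2*5*x - 18 = 0
x* = 18/(2*5) = 1.8
Check constraint: 8*1.8 = 14.4 >= -4 -- satisfied.
Step 2: Compute optimal value.
f(x*) = 5*1.8^2 - 18*1.8 = -16.2


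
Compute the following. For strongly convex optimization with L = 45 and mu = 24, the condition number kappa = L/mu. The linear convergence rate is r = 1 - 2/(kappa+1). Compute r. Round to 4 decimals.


Step 1: Compute the condition number.
kappa = L/mu = 45/24 = 1.875
Step 2: Compute the convergence rate.
r = 1 - 2/(kappa + 1) = 1 - 2*mu/(L + mu) = (L - mu)/(L + mu) = 21/69 = 0.3043


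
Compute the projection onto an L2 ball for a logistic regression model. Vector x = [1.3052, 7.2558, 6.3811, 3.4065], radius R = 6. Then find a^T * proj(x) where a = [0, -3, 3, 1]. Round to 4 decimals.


Step 1: Compute ||x|| (intermediates to 6 decimals).
||x|| = sqrt(1.3052^2 + 7.2558^2 + 6.3811^2 + 3.4065^2) = 10.328255
Step 2: Project.
Since ||x|| > R, scale = R/||x|| = 6/10.328255 = 0.580931, proj(x) = scale * x
proj(x) = [0.758231, 4.215119, 3.706979, 1.978941]
Step 3: Dot product.
a^T * proj(x) = 0*0.758231 - 3*4.215119 + 3*3.706979 + 1*1.978941 = 0.4545


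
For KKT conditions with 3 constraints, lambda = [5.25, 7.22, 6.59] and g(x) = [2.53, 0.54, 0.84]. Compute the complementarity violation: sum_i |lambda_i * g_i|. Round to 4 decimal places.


KKT complementary slackness check:
lambda_1 * g_1 = 5.25 * 2.53 = 13.2825
lambda_2 * g_2 = 7.22 * 0.54 = 3.8988
lambda_3 * g_3 = 6.59 * 0.84 = 5.5356
Total violation = 13.2825 + 3.8988 + 5.5356 = 22.7169


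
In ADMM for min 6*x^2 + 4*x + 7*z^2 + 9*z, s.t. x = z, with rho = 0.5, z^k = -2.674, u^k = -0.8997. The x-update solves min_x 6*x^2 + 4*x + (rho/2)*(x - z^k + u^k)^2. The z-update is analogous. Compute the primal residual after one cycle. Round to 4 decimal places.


ADMM iteration with rho = 0.5, z^k = -2.674, u^k = -0.8997
Step 1: x-update.
Minimize 6*x^2 + 4*x + (0.5/2)*(x + 2.674 - 0.8997)^2
FOC: (2*6 + 0.5)*x = -4 + 0.5*(-2.674 + 0.8997)
x^{k+1} = -0.391
Step 2: z-update.
Minimize 7*z^2 + 9*z + (0.5/2)*(-0.391 - z - 0.8997)^2
FOC: (2*7 + 0.5)*z = -9 + 0.5*(-0.391 - 0.8997)
z^{k+1} = -0.6652
Step 3: u-update.
u^{k+1} = -0.8997 - 0.391 + 0.6652 = -0.6255
Step 4: Primal residual = |-0.391 + 0.6652| = 0.2742


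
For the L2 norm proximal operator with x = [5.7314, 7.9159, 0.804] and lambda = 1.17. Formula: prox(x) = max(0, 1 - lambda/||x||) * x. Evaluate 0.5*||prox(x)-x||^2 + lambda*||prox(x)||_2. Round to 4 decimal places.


Step 1: Compute ||x||.
||x|| = 9.806
Step 2: Compute scaling factor.
scale = max(0, 1 - 1.17/9.806) = 0.8807
Step 3: prox(x) = [5.0476, 6.9714, 0.7081]
||prox(x)|| = 8.636
Step 4: Proximal objective.
0.5*||prox-x||^2 = 0.6845
lambda*||prox|| = 10.1041
Total = 10.7885


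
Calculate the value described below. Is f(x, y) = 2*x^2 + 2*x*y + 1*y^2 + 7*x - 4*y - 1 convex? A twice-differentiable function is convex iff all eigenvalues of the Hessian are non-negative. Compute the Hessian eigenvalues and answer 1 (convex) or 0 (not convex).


The Hessian of f(x,y) = 2*x^2 + 2*x*y + 1*y^2 + 7*x - 4*y - 1 is:
H = [[4, 2], [2, 2]]
Trace = 4 + 2 = 6
Determinant = 4*2 - (2)^2 = 4
Discriminant = (6)^2 - 4*4 = 20.0
Eigenvalues: lambda_1 = 0.7639, lambda_2 = 5.2361
The function is convex.

1


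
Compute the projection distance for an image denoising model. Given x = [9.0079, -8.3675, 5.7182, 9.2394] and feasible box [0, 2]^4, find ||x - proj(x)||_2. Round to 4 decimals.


Project each component onto [0, 2].
clip(9.0079) = 2.0, clip(-8.3675) = 0.0, clip(5.7182) = 2.0, clip(9.2394) = 2.0
Projection = [2.0, 0.0, 2.0, 2.0]
Squared diffs: [49.1107, 70.0151, 13.825, 52.4089]
Distance = sqrt(185.3597) = 13.6147


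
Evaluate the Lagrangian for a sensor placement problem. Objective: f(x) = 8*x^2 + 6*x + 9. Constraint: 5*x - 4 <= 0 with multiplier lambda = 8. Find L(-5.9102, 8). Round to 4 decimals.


Step 1: Evaluate f(x).
f(-5.9102) = 8*(-5.9102)^2 + 6*(-5.9102) + 9 = 252.9825
Step 2: Evaluate g(x).
g(-5.9102) = 5*-5.9102 - 4 = -33.551
Step 3: Compute Lagrangian.
L = 252.9825 + 8*-33.551 = -15.4255


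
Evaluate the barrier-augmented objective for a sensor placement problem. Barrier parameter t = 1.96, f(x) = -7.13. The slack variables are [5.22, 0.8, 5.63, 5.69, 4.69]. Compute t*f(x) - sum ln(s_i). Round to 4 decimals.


Step 1: Compute log-barrier.
ln values: [1.6525, -0.2231, 1.7281, 1.7387, 1.5454]
phi = -(1.6525 - 0.2231 + 1.7281 + 1.7387 + 1.5454) = -6.4416
Step 2: Compute augmented objective.
t*f(x) = 1.96*-7.13 = -13.9748
Total = -13.9748 - 6.4416 = -20.4164


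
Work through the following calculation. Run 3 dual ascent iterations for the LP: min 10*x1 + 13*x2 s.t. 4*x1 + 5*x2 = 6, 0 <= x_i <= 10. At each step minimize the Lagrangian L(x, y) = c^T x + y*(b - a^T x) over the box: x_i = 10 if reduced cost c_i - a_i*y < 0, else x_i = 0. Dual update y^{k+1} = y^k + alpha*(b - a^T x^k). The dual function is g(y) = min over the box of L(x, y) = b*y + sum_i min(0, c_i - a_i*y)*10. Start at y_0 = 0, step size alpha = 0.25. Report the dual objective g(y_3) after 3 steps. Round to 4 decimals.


Dual ascent for LP: min 10*x1 + 13*x2, 4*x1 + 5*x2 = 6, 0 <= x_i <= 10
Step 1: y^k = 0.0, reduced costs: (10.0, 13.0)
  x^k = (0.0, 0.0), subgradient = b - a^T x = 6.0
  y^{k+1} = 0.0 + 0.25*6.0 = 1.5
Step 2: y^k = 1.5, reduced costs: (4.0, 5.5)
  x^k = (0.0, 0.0), subgradient = b - a^T x = 6.0
  y^{k+1} = 1.5 + 0.25*6.0 = 3.0
Step 3: y^k = 3.0, reduced costs: (-2.0, -2.0)
  x^k = (10.0, 10.0), subgradient = b - a^T x = -84.0
  y^{k+1} = 3.0 + 0.25*-84.0 = -18.0
Dual objective at y_3 = -18.0: reduced costs (82.0, 103.0), box minimizer x = (0.0, 0.0)
g(y_3) = b*y + (c1 - a1*y)*x1 + (c2 - a2*y)*x2 = 6*(-18.0) + 82.0*0.0 + 103.0*0.0 = -108.0 + 0.0 + 0.0 = -108.0


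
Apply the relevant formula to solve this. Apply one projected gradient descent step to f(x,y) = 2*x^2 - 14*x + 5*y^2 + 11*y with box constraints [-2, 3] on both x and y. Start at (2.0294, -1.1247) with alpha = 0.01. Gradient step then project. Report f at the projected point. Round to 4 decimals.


Step 1: Compute gradient at (2.0294, -1.1247).
grad_x = 2*2*2.0294 - 14 = -5.8824
grad_y = 2*5*-1.1247 + 11 = -0.247
Step 2: Gradient step.
x_raw = 2.0294 - 0.01*-5.8824 = 2.0882
y_raw = -1.1247 - 0.01*-0.247 = -1.1222
Step 3: Project onto [-2, 3].
x_proj = clip(2.0882) = 2.0882
y_proj = clip(-1.1222) = -1.1222
Step 4: Evaluate f.
f(2.0882, -1.1222) = -26.5613


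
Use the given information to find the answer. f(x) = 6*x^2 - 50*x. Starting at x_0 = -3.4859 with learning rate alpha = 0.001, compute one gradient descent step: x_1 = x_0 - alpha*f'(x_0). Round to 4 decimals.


We compute the gradient at x_0 and apply the update.
f'(x) = 12*x - 50
f'(-3.4859) = 12*-3.4859 - 50 = -91.8308
x_1 = -3.4859 - 0.001*-91.8308 = -3.3941


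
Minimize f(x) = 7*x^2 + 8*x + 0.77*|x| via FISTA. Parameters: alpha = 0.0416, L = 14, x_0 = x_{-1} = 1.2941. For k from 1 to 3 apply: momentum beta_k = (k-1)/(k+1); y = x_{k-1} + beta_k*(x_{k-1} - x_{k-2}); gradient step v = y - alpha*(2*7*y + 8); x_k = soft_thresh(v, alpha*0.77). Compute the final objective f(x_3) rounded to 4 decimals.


FISTA on f(x) = 7*x^2 + 8*x + 0.77*|x|
L = 14, alpha = 0.0416
Iteration 1: beta = 0.0, y = 1.2941 + 0.0*(1.2941 - 1.2941) = 1.2941
  grad(y) = 26.1174, v = y - alpha*grad = 0.2076
  prox(v) = soft_thresh(0.2076, 0.032) = 0.1756
Iteration 2: beta = 0.3333, y = 0.1756 + 0.3333*(0.1756 - 1.2941) = -0.1973
  grad(y) = 5.2384, v = y - alpha*grad = -0.4152
  prox(v) = soft_thresh(-0.4152, 0.032) = -0.3831
Iteration 3: beta = 0.5, y = -0.3831 + 0.5*(-0.3831 - 0.1756) = -0.6625
  grad(y) = -1.2751, v = y - alpha*grad = -0.6095
  prox(v) = soft_thresh(-0.6095, 0.032) = -0.5774
f(x_3) = 7*(-0.5774)^2 + 8*(-0.5774) + 0.77*|-0.5774| = -1.8408


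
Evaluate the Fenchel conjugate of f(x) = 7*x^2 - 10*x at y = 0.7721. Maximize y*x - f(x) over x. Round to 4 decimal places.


f*(y) = sup_x {y*x - a*x^2 - b*x} = sup_x {(y-b)*x - a*x^2}
FOC: (y - b) - 2a*x = 0 => x* = (y - b)/(2a)
x* = (0.7721 + 10)/(2*7) = 0.7694
f*(0.7721) = (y-b)^2/(4a) = (0.7721 + 10)^2/(4*7)
= 116.0381/28 = 4.1442


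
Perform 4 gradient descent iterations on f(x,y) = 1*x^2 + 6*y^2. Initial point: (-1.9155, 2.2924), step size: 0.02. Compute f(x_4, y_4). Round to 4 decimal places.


Gradient descent on f(x,y) = 1*x^2 + 6*y^2.
Starting point: (-1.9155, 2.2924), alpha = 0.02
Step 1: grad_x = 2*1*-1.9155 = -3.831, grad_y = 2*6*2.2924 = 27.5088
  x_1 = -1.9155 - 0.02*-3.831 = -1.8389
  y_1 = 2.2924 - 0.02*27.5088 = 1.7422
Step 2: grad_x = 2*1*-1.8389 = -3.6778, grad_y = 2*6*1.7422 = 20.9067
  x_2 = -1.8389 - 0.02*-3.6778 = -1.7653
  y_2 = 1.7422 - 0.02*20.9067 = 1.3241
Step 3: grad_x = 2*1*-1.7653 = -3.5306, grad_y = 2*6*1.3241 = 15.8891
  x_3 = -1.7653 - 0.02*-3.5306 = -1.6947
  y_3 = 1.3241 - 0.02*15.8891 = 1.0063
Step 4: grad_x = 2*1*-1.6947 = -3.3894, grad_y = 2*6*1.0063 = 12.0757
  x_4 = -1.6947 - 0.02*-3.3894 = -1.6269
  y_4 = 1.0063 - 0.02*12.0757 = 0.7648
f(-1.6269, 0.7648) = 1*(-1.6269)^2 + 6*0.7648^2 = 6.1563


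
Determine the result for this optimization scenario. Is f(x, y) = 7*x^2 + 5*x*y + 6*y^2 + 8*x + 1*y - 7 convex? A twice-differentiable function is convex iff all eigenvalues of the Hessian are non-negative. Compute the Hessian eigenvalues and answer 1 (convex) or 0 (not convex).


The Hessian of f(x,y) = 7*x^2 + 5*x*y + 6*y^2 + 8*x + 1*y - 7 is:
H = [[14, 5], [5, 12]]
Trace = 14 + 12 = 26
Determinant = 14*12 - (5)^2 = 143
Discriminant = (26)^2 - 4*143 = 104.0
Eigenvalues: lambda_1 = 7.901, lambda_2 = 18.099
The function is convex.

1


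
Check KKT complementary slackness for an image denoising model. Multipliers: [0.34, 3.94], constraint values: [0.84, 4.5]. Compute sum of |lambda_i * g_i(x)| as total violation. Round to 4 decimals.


KKT complementary slackness check:
lambda_1 * g_1 = 0.34 * 0.84 = 0.2856
lambda_2 * g_2 = 3.94 * 4.5 = 17.73
Total violation = 0.2856 + 17.73 = 18.0156


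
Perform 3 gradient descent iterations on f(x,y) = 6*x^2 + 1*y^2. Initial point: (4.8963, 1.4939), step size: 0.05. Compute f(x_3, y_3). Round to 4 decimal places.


Gradient descent on f(x,y) = 6*x^2 + 1*y^2.
Starting point: (4.8963, 1.4939), alpha = 0.05
Step 1: grad_x = 2*6*4.8963 = 58.7556, grad_y = 2*1*1.4939 = 2.9878
  x_1 = 4.8963 - 0.05*58.7556 = 1.9585
  y_1 = 1.4939 - 0.05*2.9878 = 1.3445
Step 2: grad_x = 2*6*1.9585 = 23.5022, grad_y = 2*1*1.3445 = 2.689
  x_2 = 1.9585 - 0.05*23.5022 = 0.7834
  y_2 = 1.3445 - 0.05*2.689 = 1.2101
Step 3: grad_x = 2*6*0.7834 = 9.4009, grad_y = 2*1*1.2101 = 2.4201
  x_3 = 0.7834 - 0.05*9.4009 = 0.3134
  y_3 = 1.2101 - 0.05*2.4201 = 1.0891
f(0.3134, 1.0891) = 6*0.3134^2 + 1*1.0891^2 = 1.7752


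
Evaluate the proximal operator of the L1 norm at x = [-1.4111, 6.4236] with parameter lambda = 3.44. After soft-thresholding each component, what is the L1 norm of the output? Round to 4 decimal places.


Soft-thresholding with lambda = 3.44:
prox(-1.4111) = sign(-1.4111)*max(|-1.4111| - 3.44, 0) = 0.0
prox(6.4236) = sign(6.4236)*max(|6.4236| - 3.44, 0) = 2.9836
prox(x) = [0.0, 2.9836]
||prox(x)||_1 = 0.0 + 2.9836 = 2.9836


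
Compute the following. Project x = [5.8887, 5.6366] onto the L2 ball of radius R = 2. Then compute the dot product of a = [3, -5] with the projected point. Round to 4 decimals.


Step 1: Compute ||x|| (intermediates to 6 decimals).
||x|| = sqrt(5.8887^2 + 5.6366^2) = 8.151567
Step 2: Project.
Since ||x|| > R, scale = R/||x|| = 2/8.151567 = 0.245352, proj(x) = scale * x
proj(x) = [1.444804, 1.382951]
Step 3: Dot product.
a^T * proj(x) = 3*1.444804 - 5*1.382951 = -2.5803


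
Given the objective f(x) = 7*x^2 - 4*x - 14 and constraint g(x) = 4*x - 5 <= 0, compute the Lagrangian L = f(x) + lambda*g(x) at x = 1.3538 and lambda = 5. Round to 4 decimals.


Step 1: Evaluate f(x).
f(1.3538) = 7*1.3538^2 - 4*1.3538 - 14 = -6.5858
Step 2: Evaluate g(x).
g(1.3538) = 4*1.3538 - 5 = 0.4152
Step 3: Compute Lagrangian.
L = -6.5858 + 5*0.4152 = -4.5098


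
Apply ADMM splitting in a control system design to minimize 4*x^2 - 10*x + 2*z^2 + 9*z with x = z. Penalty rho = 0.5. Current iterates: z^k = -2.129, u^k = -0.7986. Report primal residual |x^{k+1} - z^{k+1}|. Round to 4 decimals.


ADMM iteration with rho = 0.5, z^k = -2.129, u^k = -0.7986
Step 1: x-update.
Minimize 4*x^2 - 10*x + (0.5/2)*(x + 2.129 - 0.7986)^2
FOC: (2*4 + 0.5)*x = 10 + 0.5*(-2.129 + 0.7986)
x^{k+1} = 1.0982
Step 2: z-update.
Minimize 2*z^2 + 9*z + (0.5/2)*(1.0982 - z - 0.7986)^2
FOC: (2*2 + 0.5)*z = -9 + 0.5*(1.0982 - 0.7986)
z^{k+1} = -1.9667
Step 3: u-update.
u^{k+1} = -0.7986 + 1.0982 + 1.9667 = 2.2663
Step 4: Primal residual = |1.0982 + 1.9667| = 3.0649


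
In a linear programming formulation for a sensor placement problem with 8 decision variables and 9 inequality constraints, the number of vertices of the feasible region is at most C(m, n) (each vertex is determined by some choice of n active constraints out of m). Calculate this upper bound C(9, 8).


Each vertex corresponds to some choice of n active constraints out of m, so the number of vertices is at most C(m, n) = m! / (n!(m-n)!).
m = 9, n = 8
Numerator: 9 * 8 * 7 * 6 * 5 * 4 * 3 * 2
Denominator: 8! = 40320
C(9, 8) = 9


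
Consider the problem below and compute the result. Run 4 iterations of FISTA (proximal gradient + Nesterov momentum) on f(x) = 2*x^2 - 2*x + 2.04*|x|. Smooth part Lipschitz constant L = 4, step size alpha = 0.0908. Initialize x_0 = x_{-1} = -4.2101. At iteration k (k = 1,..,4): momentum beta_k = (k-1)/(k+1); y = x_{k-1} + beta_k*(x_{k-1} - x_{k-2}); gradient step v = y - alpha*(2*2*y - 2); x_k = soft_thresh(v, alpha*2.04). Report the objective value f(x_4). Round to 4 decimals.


FISTA on f(x) = 2*x^2 - 2*x + 2.04*|x|
L = 4, alpha = 0.0908
Iteration 1: beta = 0.0, y = -4.2101 + 0.0*(-4.2101 + 4.2101) = -4.2101
  grad(y) = -18.8404, v = y - alpha*grad = -2.4994
  prox(v) = soft_thresh(-2.4994, 0.1852) = -2.3142
Iteration 2: beta = 0.3333, y = -2.3142 + 0.3333*(-2.3142 + 4.2101) = -1.6822
  grad(y) = -8.7287, v = y - alpha*grad = -0.8896
  prox(v) = soft_thresh(-0.8896, 0.1852) = -0.7044
Iteration 3: beta = 0.5, y = -0.7044 + 0.5*(-0.7044 + 2.3142) = 0.1005
  grad(y) = -1.598, v = y - alpha*grad = 0.2456
  prox(v) = soft_thresh(0.2456, 0.1852) = 0.0604
Iteration 4: beta = 0.6, y = 0.0604 + 0.6*(0.0604 + 0.7044) = 0.5192
  grad(y) = 0.0769, v = y - alpha*grad = 0.5122
  prox(v) = soft_thresh(0.5122, 0.1852) = 0.327
f(x_4) = 2*0.327^2 - 2*0.327 + 2.04*|0.327| = 0.227


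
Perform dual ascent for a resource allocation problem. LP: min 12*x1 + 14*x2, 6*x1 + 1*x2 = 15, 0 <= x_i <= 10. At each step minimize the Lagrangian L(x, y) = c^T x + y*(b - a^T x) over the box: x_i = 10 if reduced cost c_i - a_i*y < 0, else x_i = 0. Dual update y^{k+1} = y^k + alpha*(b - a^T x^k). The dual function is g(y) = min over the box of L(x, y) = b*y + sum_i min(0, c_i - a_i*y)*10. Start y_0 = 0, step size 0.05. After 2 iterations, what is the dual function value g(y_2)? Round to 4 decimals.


Dual ascent for LP: min 12*x1 + 14*x2, 6*x1 + 1*x2 = 15, 0 <= x_i <= 10
Step 1: y^k = 0.0, reduced costs: (12.0, 14.0)
  x^k = (0.0, 0.0), subgradient = b - a^T x = 15.0
  y^{k+1} = 0.0 + 0.05*15.0 = 0.75
Step 2: y^k = 0.75, reduced costs: (7.5, 13.25)
  x^k = (0.0, 0.0), subgradient = b - a^T x = 15.0
  y^{k+1} = 0.75 + 0.05*15.0 = 1.5
Dual objective at y_2 = 1.5: reduced costs (3.0, 12.5), box minimizer x = (0.0, 0.0)
g(y_2) = b*y + (c1 - a1*y)*x1 + (c2 - a2*y)*x2 = 15*1.5 + 3.0*0.0 + 12.5*0.0 = 22.5 + 0.0 + 0.0 = 22.5


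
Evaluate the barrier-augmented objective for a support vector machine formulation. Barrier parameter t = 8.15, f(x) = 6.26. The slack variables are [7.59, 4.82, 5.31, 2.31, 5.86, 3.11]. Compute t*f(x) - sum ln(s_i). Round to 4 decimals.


Step 1: Compute log-barrier.
ln values: [2.0268, 1.5728, 1.6696, 0.8372, 1.7681, 1.1346]
phi = -(2.0268 + 1.5728 + 1.6696 + 0.8372 + 1.7681 + 1.1346) = -9.0092
Step 2: Compute augmented objective.
t*f(x) = 8.15*6.26 = 51.019
Total = 51.019 - 9.0092 = 42.0098


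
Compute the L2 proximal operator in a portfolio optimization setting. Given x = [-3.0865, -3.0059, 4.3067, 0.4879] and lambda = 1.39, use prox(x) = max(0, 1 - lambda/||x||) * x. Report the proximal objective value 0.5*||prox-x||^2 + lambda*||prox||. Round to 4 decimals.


Step 1: Compute ||x||.
||x|| = 6.1113
Step 2: Compute scaling factor.
scale = max(0, 1 - 1.39/6.1113) = 0.7726
Step 3: prox(x) = [-2.3845, -2.3222, 3.3271, 0.3769]
||prox(x)|| = 4.7213
Step 4: Proximal objective.
0.5*||prox-x||^2 = 0.9661
lambda*||prox|| = 6.5626
Total = 7.5286


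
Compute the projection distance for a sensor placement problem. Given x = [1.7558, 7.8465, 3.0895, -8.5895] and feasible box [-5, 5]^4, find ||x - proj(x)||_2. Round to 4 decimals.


Project each component onto [-5, 5].
clip(1.7558) = 1.7558, clip(7.8465) = 5.0, clip(3.0895) = 3.0895, clip(-8.5895) = -5.0
Projection = [1.7558, 5.0, 3.0895, -5.0]
Squared diffs: [0.0, 8.1026, 0.0, 12.8845]
Distance = sqrt(20.9871) = 4.5812


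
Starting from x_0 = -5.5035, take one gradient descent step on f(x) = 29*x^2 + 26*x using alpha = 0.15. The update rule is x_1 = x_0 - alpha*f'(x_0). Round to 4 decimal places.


We compute the gradient at x_0 and apply the update.
f'(x) = 58*x + 26
f'(-5.5035) = 58*-5.5035 + 26 = -293.203
x_1 = -5.5035 - 0.15*-293.203 = 38.477


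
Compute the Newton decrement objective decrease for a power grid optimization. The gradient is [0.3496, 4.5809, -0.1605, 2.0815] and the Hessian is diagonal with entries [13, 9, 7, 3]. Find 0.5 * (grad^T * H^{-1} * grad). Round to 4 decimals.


Step 1: H is diagonal, so H^(-1) * g = [0.0269, 0.509, -0.0229, 0.6938].
Step 2: g^T H^(-1) g = sum_i g_i^2 / H_ii
  = (0.3496)^2/13 + (4.5809)^2/9 + (-0.1605)^2/7 + (2.0815)^2/3
  = 0.0094 + 2.3316 + 0.0037 + 1.4442 = 3.7889
Step 3: Objective decrease = 0.5 * g^T H^(-1) g = 1.8945


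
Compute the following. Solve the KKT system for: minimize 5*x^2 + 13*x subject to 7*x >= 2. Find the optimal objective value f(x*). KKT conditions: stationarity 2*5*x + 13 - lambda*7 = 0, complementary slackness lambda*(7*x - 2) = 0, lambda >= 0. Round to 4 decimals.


Step 1: Try lambda = 0 (constraint inactive).
x_unc = -13/(2*5) = -1.3
Check: 7*-1.3 = -9.1 < 2 -- violated!
Step 2: Constraint must be active: 7*x = 2
x* = 2/7 = 0.2857 (rounded; the exact value 2/7 is used below)
lambda = (2*5*(2/7) + 13)/7 = 2.2653
Step 3: Compute optimal value.
f(x*) = 5*(2/7)^2 + 13*(2/7) = 4.1224


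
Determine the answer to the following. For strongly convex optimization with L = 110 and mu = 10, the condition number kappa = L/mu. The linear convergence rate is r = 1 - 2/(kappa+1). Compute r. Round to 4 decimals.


Step 1: Compute the condition number.
kappa = L/mu = 110/10 = 11.0
Step 2: Compute the convergence rate.
r = 1 - 2/(kappa + 1) = 1 - 2*mu/(L + mu) = (L - mu)/(L + mu) = 100/120 = 0.8333


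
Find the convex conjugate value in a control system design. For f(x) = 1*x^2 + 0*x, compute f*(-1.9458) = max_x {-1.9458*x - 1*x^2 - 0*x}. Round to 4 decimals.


f*(y) = sup_x {y*x - a*x^2 - b*x} = sup_x {(y-b)*x - a*x^2}
FOC: (y - b) - 2a*x = 0 => x* = (y - b)/(2a)
x* = (-1.9458 - 0)/(2*1) = -0.9729
f*(-1.9458) = (y-b)^2/(4a) = (-1.9458 - 0)^2/(4*1)
= 3.7861/4 = 0.9465


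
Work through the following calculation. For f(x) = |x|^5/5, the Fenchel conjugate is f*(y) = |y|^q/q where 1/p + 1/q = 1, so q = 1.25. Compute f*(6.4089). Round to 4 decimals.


The conjugate exponent q satisfies 1/p + 1/q = 1.
p = 5, so q = 5/(5 - 1) = 1.25
|y|^q = 6.4089^1.25 = 10.1972
f*(6.4089) = 10.1972 / 1.25 = 8.1577


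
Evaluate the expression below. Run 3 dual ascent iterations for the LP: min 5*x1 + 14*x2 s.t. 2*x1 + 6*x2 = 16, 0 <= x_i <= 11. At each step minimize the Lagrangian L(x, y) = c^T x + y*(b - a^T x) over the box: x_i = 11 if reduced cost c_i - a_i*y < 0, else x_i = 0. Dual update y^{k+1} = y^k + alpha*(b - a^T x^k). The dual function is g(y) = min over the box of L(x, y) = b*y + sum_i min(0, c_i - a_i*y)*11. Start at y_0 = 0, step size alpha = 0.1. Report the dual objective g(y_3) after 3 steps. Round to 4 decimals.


Dual ascent for LP: min 5*x1 + 14*x2, 2*x1 + 6*x2 = 16, 0 <= x_i <= 11
Step 1: y^k = 0.0, reduced costs: (5.0, 14.0)
  x^k = (0.0, 0.0), subgradient = b - a^T x = 16.0
  y^{k+1} = 0.0 + 0.1*16.0 = 1.6
Step 2: y^k = 1.6, reduced costs: (1.8, 4.4)
  x^k = (0.0, 0.0), subgradient = b - a^T x = 16.0
  y^{k+1} = 1.6 + 0.1*16.0 = 3.2
Step 3: y^k = 3.2, reduced costs: (-1.4, -5.2)
  x^k = (11.0, 11.0), subgradient = b - a^T x = -72.0
  y^{k+1} = 3.2 + 0.1*-72.0 = -4.0
Dual objective at y_3 = -4.0: reduced costs (13.0, 38.0), box minimizer x = (0.0, 0.0)
g(y_3) = b*y + (c1 - a1*y)*x1 + (c2 - a2*y)*x2 = 16*(-4.0) + 13.0*0.0 + 38.0*0.0 = -64.0 + 0.0 + 0.0 = -64.0


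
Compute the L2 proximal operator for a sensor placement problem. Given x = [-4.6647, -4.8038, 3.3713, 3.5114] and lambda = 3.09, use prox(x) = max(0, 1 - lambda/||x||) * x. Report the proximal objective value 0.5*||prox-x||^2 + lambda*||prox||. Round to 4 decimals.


Step 1: Compute ||x||.
||x|| = 8.2784
Step 2: Compute scaling factor.
scale = max(0, 1 - 3.09/8.2784) = 0.6267
Step 3: prox(x) = [-2.9235, -3.0107, 2.1129, 2.2007]
||prox(x)|| = 5.1884
Step 4: Proximal objective.
0.5*||prox-x||^2 = 4.7741
lambda*||prox|| = 16.0322
Total = 20.8061


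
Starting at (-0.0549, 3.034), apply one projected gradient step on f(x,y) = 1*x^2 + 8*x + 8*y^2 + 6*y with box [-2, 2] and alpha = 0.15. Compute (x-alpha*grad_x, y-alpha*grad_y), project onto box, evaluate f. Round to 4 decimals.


Step 1: Compute gradient at (-0.0549, 3.034).
grad_x = 2*1*-0.0549 + 8 = 7.8902
grad_y = 2*8*3.034 + 6 = 54.544
Step 2: Gradient step.
x_raw = -0.0549 - 0.15*7.8902 = -1.2384
y_raw = 3.034 - 0.15*54.544 = -5.1476
Step 3: Project onto [-2, 2].
x_proj = clip(-1.2384) = -1.2384
y_proj = clip(-5.1476) = -2.0
Step 4: Evaluate f.
f(-1.2384, -2.0) = 11.6263


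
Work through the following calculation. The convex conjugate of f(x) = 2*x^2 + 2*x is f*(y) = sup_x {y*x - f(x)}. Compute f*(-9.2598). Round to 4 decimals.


f*(y) = sup_x {y*x - a*x^2 - b*x} = sup_x {(y-b)*x - a*x^2}
FOC: (y - b) - 2a*x = 0 => x* = (y - b)/(2a)
x* = (-9.2598 - 2)/(2*2) = -2.815
f*(-9.2598) = (y-b)^2/(4a) = (-9.2598 - 2)^2/(4*2)
= 126.7831/8 = 15.8479


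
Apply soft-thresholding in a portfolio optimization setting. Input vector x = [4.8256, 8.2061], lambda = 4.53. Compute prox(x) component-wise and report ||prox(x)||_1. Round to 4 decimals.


Soft-thresholding with lambda = 4.53:
prox(4.8256) = sign(4.8256)*max(|4.8256| - 4.53, 0) = 0.2956
prox(8.2061) = sign(8.2061)*max(|8.2061| - 4.53, 0) = 3.6761
prox(x) = [0.2956, 3.6761]
||prox(x)||_1 = 0.2956 + 3.6761 = 3.9717


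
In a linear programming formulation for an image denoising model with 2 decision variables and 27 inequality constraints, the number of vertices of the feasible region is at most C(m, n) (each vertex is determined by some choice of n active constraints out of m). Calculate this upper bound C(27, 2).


Each vertex corresponds to some choice of n active constraints out of m, so the number of vertices is at most C(m, n) = m! / (n!(m-n)!).
m = 27, n = 2
Numerator: 27 * 26
Denominator: 2! = 2
C(27, 2) = 351


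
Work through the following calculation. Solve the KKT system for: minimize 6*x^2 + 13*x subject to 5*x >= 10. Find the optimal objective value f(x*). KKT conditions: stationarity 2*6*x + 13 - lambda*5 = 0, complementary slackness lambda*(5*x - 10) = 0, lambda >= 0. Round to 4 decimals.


Step 1: Try lambda = 0 (constraint inactive).
x_unc = -13/(2*6) = -1.0833
Check: 5*-1.0833 = -5.4165 < 10 -- violated!
Step 2: Constraint must be active: 5*x = 10
x* = 10/5 = 2.0
lambda = (2*6*2.0 + 13)/5 = 7.4
Step 3: Compute optimal value.
f(x*) = 6*2.0^2 + 13*2.0 = 50.0


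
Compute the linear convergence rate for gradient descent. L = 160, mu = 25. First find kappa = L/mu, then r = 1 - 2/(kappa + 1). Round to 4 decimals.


Step 1: Compute the condition number.
kappa = L/mu = 160/25 = 6.4
Step 2: Compute the convergence rate.
r = 1 - 2/(kappa + 1) = 1 - 2*mu/(L + mu) = (L - mu)/(L + mu) = 135/185 = 0.7297
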